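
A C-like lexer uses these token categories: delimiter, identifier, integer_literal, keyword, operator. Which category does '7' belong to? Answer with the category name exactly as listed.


Token: '7'
Checking categories:
  identifier: no
  integer_literal: YES
  operator: no
  keyword: no
  delimiter: no
Category: integer_literal

integer_literal


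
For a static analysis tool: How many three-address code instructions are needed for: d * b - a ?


Expression: d * b - a
Generating three-address code (respecting * over +/- precedence):
  Instruction 1: t1 = d * b
  Instruction 2: t2 = t1 - a
Total instructions: 2

2


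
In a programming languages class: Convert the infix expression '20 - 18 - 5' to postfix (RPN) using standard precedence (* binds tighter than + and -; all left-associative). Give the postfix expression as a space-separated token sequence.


Applying the shunting-yard algorithm:
  Operand 20 -> output
  Push '-' onto operator stack -> op-stack: [-]
  Operand 18 -> output
  See '-' (prec 1); top '-' (prec 1) >= it -> pop '-' to output
  Push '-' onto operator stack -> op-stack: [-]
  Operand 5 -> output
  End of input: pop '-' to output
Postfix result: 20 18 - 5 -

20 18 - 5 -


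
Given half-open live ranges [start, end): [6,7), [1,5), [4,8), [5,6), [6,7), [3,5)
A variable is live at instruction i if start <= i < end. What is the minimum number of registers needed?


Live ranges:
  Var0: [6, 7)
  Var1: [1, 5)
  Var2: [4, 8)
  Var3: [5, 6)
  Var4: [6, 7)
  Var5: [3, 5)
Sweep-line events (position, delta, active):
  pos=1 start -> active=1
  pos=3 start -> active=2
  pos=4 start -> active=3
  pos=5 end -> active=2
  pos=5 end -> active=1
  pos=5 start -> active=2
  pos=6 end -> active=1
  pos=6 start -> active=2
  pos=6 start -> active=3
  pos=7 end -> active=2
  pos=7 end -> active=1
  pos=8 end -> active=0
Maximum simultaneous active: 3
Minimum registers needed: 3

3


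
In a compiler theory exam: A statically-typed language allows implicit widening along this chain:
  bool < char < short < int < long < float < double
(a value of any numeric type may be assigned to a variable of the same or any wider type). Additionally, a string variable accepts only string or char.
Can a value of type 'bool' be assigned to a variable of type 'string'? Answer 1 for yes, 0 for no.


Target variable type: string
Source value type: bool
Rule: string accepts only {string, char}
  source 'bool' in {string, char}? No
Result: 0

0


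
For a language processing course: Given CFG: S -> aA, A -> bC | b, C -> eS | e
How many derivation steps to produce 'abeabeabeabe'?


Grammar: S -> aA, A -> bC | b, C -> eS | e
Deriving 'abeabeabeabe':
Step 1: S -> aA => aA
Step 2: A -> bC => abC
Step 3: C -> eS => abeS
Step 4: S -> aA => abeaA
Step 5: A -> bC => abeabC
Step 6: C -> eS => abeabeS
Step 7: S -> aA => abeabeaA
Step 8: A -> bC => abeabeabC
Step 9: C -> eS => abeabeabeS
Step 10: S -> aA => abeabeabeaA
Step 11: A -> bC => abeabeabeabC
Step 12: C -> e => abeabeabeabe
Total derivation steps: 12

12


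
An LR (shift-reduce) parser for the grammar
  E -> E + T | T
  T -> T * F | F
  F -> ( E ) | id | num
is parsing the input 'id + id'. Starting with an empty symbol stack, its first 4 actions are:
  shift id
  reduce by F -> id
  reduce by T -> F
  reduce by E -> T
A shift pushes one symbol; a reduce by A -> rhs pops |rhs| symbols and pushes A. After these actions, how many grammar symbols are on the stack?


Tracking the symbol stack through each action:
  Action 1: shift 'id' : push -> stack = [id] (size 1)
  Action 2: reduce by F -> id : pop 1, push F -> stack = [F] (size 1)
  Action 3: reduce by T -> F : pop 1, push T -> stack = [T] (size 1)
  Action 4: reduce by E -> T : pop 1, push E -> stack = [E] (size 1)
Final stack size: 1

1


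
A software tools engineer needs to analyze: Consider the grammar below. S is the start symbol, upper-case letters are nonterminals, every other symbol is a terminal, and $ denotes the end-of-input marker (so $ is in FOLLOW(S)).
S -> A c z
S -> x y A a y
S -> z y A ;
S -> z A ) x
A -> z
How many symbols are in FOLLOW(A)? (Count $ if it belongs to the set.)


S is the start symbol and does not occur in any rule body, so FOLLOW(S) = {$}.
Examining every occurrence of A in a rule body:
  S -> A c z : A is followed by terminal 'c' -> add 'c'
  S -> x y A a y : A is followed by terminal 'a' -> add 'a'
  S -> z y A ; : A is followed by terminal ';' -> add ';'
  S -> z A ) x : A is followed by terminal ')' -> add ')'
  A -> z : A does not occur in the body -> contributes nothing
FOLLOW(A) = {), ;, a, c}
Count: 4

4


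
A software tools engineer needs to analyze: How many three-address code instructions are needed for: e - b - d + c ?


Expression: e - b - d + c
Generating three-address code (respecting * over +/- precedence):
  Instruction 1: t1 = e - b
  Instruction 2: t2 = t1 - d
  Instruction 3: t3 = t2 + c
Total instructions: 3

3


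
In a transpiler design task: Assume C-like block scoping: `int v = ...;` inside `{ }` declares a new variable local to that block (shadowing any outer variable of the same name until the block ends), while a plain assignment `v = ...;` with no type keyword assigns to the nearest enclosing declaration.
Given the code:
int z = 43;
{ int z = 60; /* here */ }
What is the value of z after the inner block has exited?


Analyzing scoping rules:
Outer scope: declares z = 43
Inner block: 'int z = 60;' declares a NEW z that shadows the outer one
When the block exits the inner z goes out of scope; the outer z was never modified -> 43
Result: 43

43


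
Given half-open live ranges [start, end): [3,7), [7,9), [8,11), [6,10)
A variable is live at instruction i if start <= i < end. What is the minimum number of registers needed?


Live ranges:
  Var0: [3, 7)
  Var1: [7, 9)
  Var2: [8, 11)
  Var3: [6, 10)
Sweep-line events (position, delta, active):
  pos=3 start -> active=1
  pos=6 start -> active=2
  pos=7 end -> active=1
  pos=7 start -> active=2
  pos=8 start -> active=3
  pos=9 end -> active=2
  pos=10 end -> active=1
  pos=11 end -> active=0
Maximum simultaneous active: 3
Minimum registers needed: 3

3


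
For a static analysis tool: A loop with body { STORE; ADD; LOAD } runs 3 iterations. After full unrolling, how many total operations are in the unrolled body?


Loop body operations: STORE, ADD, LOAD (3 ops per iteration)
Unrolling 3 iterations:
  Iteration 1: STORE, ADD, LOAD (3 ops)
  Iteration 2: STORE, ADD, LOAD (3 ops)
  Iteration 3: STORE, ADD, LOAD (3 ops)
Total: 3 iterations * 3 ops/iter = 9 operations

9


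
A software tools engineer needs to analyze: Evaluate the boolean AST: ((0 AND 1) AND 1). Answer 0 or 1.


Step 1: Evaluate inner node
  0 AND 1 = 0
Step 2: Evaluate root node
  0 AND 1 = 0

0


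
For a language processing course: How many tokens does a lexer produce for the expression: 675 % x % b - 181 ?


Scanning '675 % x % b - 181'
Token 1: '675' -> integer_literal
Token 2: '%' -> operator
Token 3: 'x' -> identifier
Token 4: '%' -> operator
Token 5: 'b' -> identifier
Token 6: '-' -> operator
Token 7: '181' -> integer_literal
Total tokens: 7

7


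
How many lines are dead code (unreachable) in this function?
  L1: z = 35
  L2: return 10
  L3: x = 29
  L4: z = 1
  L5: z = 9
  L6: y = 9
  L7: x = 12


Analyzing control flow:
  L1: reachable (before return)
  L2: reachable (return statement)
  L3: DEAD (after return at L2)
  L4: DEAD (after return at L2)
  L5: DEAD (after return at L2)
  L6: DEAD (after return at L2)
  L7: DEAD (after return at L2)
Return at L2, total lines = 7
Dead lines: L3 through L7
Count: 5

5


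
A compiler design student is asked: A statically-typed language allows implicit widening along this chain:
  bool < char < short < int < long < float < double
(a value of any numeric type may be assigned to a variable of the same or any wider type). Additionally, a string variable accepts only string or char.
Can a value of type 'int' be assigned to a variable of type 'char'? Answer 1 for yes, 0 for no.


Target variable type: char
Source value type: int
Numeric ranks: int=3, char=1
Widening allowed iff rank(source) <= rank(target): 3 <= 1? No
Result: 0

0


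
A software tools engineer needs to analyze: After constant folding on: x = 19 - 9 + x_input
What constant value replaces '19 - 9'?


Identifying constant sub-expression:
  Original: x = 19 - 9 + x_input
  19 and 9 are both compile-time constants
  Evaluating: 19 - 9 = 10
  After folding: x = 10 + x_input

10


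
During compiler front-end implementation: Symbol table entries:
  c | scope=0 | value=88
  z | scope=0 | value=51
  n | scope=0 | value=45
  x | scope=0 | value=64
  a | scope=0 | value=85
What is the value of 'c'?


Searching symbol table for 'c':
  c | scope=0 | value=88 <- MATCH
  z | scope=0 | value=51
  n | scope=0 | value=45
  x | scope=0 | value=64
  a | scope=0 | value=85
Found 'c' at scope 0 with value 88

88


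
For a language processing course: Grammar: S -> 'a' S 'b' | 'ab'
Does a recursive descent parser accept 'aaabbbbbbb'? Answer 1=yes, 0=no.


Grammar accepts strings of the form a^n b^n (n >= 1)
Word: 'aaabbbbbbb'
Counting: 3 a's and 7 b's
Check: 3 == 7? No
Mismatch: a-count != b-count
Rejected

0


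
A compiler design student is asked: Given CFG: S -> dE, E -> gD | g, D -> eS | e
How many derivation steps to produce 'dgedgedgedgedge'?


Grammar: S -> dE, E -> gD | g, D -> eS | e
Deriving 'dgedgedgedgedge':
Step 1: S -> dE => dE
Step 2: E -> gD => dgD
Step 3: D -> eS => dgeS
Step 4: S -> dE => dgedE
Step 5: E -> gD => dgedgD
Step 6: D -> eS => dgedgeS
Step 7: S -> dE => dgedgedE
Step 8: E -> gD => dgedgedgD
Step 9: D -> eS => dgedgedgeS
Step 10: S -> dE => dgedgedgedE
Step 11: E -> gD => dgedgedgedgD
Step 12: D -> eS => dgedgedgedgeS
Step 13: S -> dE => dgedgedgedgedE
Step 14: E -> gD => dgedgedgedgedgD
Step 15: D -> e => dgedgedgedgedge
Total derivation steps: 15

15


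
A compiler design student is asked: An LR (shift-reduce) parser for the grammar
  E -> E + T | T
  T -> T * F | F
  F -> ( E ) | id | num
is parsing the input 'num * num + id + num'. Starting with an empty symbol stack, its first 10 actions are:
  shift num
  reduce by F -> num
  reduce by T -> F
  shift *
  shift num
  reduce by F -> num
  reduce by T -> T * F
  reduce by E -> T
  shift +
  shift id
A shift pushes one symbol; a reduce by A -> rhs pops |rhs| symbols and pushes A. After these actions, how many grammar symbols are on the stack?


Tracking the symbol stack through each action:
  Action 1: shift 'num' : push -> stack = [num] (size 1)
  Action 2: reduce by F -> num : pop 1, push F -> stack = [F] (size 1)
  Action 3: reduce by T -> F : pop 1, push T -> stack = [T] (size 1)
  Action 4: shift '*' : push -> stack = [T, *] (size 2)
  Action 5: shift 'num' : push -> stack = [T, *, num] (size 3)
  Action 6: reduce by F -> num : pop 1, push F -> stack = [T, *, F] (size 3)
  Action 7: reduce by T -> T * F : pop 3, push T -> stack = [T] (size 1)
  Action 8: reduce by E -> T : pop 1, push E -> stack = [E] (size 1)
  Action 9: shift '+' : push -> stack = [E, +] (size 2)
  Action 10: shift 'id' : push -> stack = [E, +, id] (size 3)
Final stack size: 3

3


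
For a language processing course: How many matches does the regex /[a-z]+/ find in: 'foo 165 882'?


Pattern: /[a-z]+/ (identifiers)
Input: 'foo 165 882'
Scanning for matches:
  Match 1: 'foo'
Total matches: 1

1


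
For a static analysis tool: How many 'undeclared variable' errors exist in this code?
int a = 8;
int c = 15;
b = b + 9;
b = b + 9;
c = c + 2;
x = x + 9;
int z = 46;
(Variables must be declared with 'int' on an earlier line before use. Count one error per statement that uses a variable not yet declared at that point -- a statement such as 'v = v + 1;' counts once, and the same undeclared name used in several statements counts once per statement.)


Scanning code line by line:
  Line 1: declare 'a' -> declared = ['a']
  Line 2: declare 'c' -> declared = ['a', 'c']
  Line 3: use 'b' -> ERROR (undeclared)
  Line 4: use 'b' -> ERROR (undeclared)
  Line 5: use 'c' -> OK (declared)
  Line 6: use 'x' -> ERROR (undeclared)
  Line 7: declare 'z' -> declared = ['a', 'c', 'z']
Total undeclared variable errors: 3

3


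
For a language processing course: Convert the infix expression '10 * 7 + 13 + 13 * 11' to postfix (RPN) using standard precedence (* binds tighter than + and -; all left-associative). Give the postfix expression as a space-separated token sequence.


Applying the shunting-yard algorithm:
  Operand 10 -> output
  Push '*' onto operator stack -> op-stack: [*]
  Operand 7 -> output
  See '+' (prec 1); top '*' (prec 2) >= it -> pop '*' to output
  Push '+' onto operator stack -> op-stack: [+]
  Operand 13 -> output
  See '+' (prec 1); top '+' (prec 1) >= it -> pop '+' to output
  Push '+' onto operator stack -> op-stack: [+]
  Operand 13 -> output
  Push '*' onto operator stack -> op-stack: [+, *]
  Operand 11 -> output
  End of input: pop '*' to output
  End of input: pop '+' to output
Postfix result: 10 7 * 13 + 13 11 * +

10 7 * 13 + 13 11 * +


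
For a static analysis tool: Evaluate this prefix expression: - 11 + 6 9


Parsing prefix expression: - 11 + 6 9
Step 1: Innermost operation '+ 6 9'
  6 + 9 = 15
Step 2: Outer operation '- 11 [15]'
  11 - 15 = -4

-4


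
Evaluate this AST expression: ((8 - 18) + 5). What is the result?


Expression: ((8 - 18) + 5)
Evaluating step by step:
  8 - 18 = -10
  -10 + 5 = -5
Result: -5

-5


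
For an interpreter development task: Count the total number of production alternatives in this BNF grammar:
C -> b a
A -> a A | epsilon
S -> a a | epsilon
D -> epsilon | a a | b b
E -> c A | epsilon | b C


Counting alternatives per rule:
  C: 1 alternative(s)
  A: 2 alternative(s)
  S: 2 alternative(s)
  D: 3 alternative(s)
  E: 3 alternative(s)
Sum: 1 + 2 + 2 + 3 + 3 = 11

11


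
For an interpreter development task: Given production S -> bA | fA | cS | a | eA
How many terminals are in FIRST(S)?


Production: S -> bA | fA | cS | a | eA
Examining each alternative for leading terminals:
  S -> bA : first terminal = 'b'
  S -> fA : first terminal = 'f'
  S -> cS : first terminal = 'c'
  S -> a : first terminal = 'a'
  S -> eA : first terminal = 'e'
FIRST(S) = {a, b, c, e, f}
Count: 5

5


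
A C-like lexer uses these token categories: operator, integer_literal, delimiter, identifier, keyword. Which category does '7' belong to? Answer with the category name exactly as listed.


Token: '7'
Checking categories:
  identifier: no
  integer_literal: YES
  operator: no
  keyword: no
  delimiter: no
Category: integer_literal

integer_literal


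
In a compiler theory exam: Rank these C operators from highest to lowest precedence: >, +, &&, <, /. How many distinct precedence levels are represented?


Looking up precedence for each operator:
  > -> precedence 4
  + -> precedence 5
  && -> precedence 2
  < -> precedence 4
  / -> precedence 6
Sorted highest to lowest: /, +, >, <, &&
Distinct precedence values: [6, 5, 4, 2]
Number of distinct levels: 4

4


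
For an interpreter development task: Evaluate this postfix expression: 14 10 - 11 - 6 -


Processing tokens left to right:
Push 14, Push 10
Pop 14 and 10, compute 14 - 10 = 4, push 4
Push 11
Pop 4 and 11, compute 4 - 11 = -7, push -7
Push 6
Pop -7 and 6, compute -7 - 6 = -13, push -13
Stack result: -13

-13


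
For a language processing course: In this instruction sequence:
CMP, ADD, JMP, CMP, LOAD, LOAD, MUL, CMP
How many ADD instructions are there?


Scanning instruction sequence for ADD:
  Position 1: CMP
  Position 2: ADD <- MATCH
  Position 3: JMP
  Position 4: CMP
  Position 5: LOAD
  Position 6: LOAD
  Position 7: MUL
  Position 8: CMP
Matches at positions: [2]
Total ADD count: 1

1


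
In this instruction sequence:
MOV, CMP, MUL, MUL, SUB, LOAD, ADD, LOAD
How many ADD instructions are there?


Scanning instruction sequence for ADD:
  Position 1: MOV
  Position 2: CMP
  Position 3: MUL
  Position 4: MUL
  Position 5: SUB
  Position 6: LOAD
  Position 7: ADD <- MATCH
  Position 8: LOAD
Matches at positions: [7]
Total ADD count: 1

1


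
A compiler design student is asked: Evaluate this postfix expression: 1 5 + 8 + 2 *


Processing tokens left to right:
Push 1, Push 5
Pop 1 and 5, compute 1 + 5 = 6, push 6
Push 8
Pop 6 and 8, compute 6 + 8 = 14, push 14
Push 2
Pop 14 and 2, compute 14 * 2 = 28, push 28
Stack result: 28

28


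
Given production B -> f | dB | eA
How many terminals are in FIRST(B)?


Production: B -> f | dB | eA
Examining each alternative for leading terminals:
  B -> f : first terminal = 'f'
  B -> dB : first terminal = 'd'
  B -> eA : first terminal = 'e'
FIRST(B) = {d, e, f}
Count: 3

3


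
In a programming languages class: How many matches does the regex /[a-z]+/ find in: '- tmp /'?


Pattern: /[a-z]+/ (identifiers)
Input: '- tmp /'
Scanning for matches:
  Match 1: 'tmp'
Total matches: 1

1


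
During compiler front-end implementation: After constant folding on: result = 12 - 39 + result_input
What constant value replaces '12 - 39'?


Identifying constant sub-expression:
  Original: result = 12 - 39 + result_input
  12 and 39 are both compile-time constants
  Evaluating: 12 - 39 = -27
  After folding: result = -27 + result_input

-27


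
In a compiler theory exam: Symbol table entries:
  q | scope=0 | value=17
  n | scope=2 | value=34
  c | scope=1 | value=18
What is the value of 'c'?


Searching symbol table for 'c':
  q | scope=0 | value=17
  n | scope=2 | value=34
  c | scope=1 | value=18 <- MATCH
Found 'c' at scope 1 with value 18

18


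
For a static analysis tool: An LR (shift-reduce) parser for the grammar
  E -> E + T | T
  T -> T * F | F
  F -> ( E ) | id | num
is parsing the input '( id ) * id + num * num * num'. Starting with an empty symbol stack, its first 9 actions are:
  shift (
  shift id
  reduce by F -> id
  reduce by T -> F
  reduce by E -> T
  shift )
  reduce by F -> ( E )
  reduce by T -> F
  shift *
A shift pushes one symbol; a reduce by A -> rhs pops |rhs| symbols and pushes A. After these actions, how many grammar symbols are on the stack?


Tracking the symbol stack through each action:
  Action 1: shift '(' : push -> stack = [(] (size 1)
  Action 2: shift 'id' : push -> stack = [(, id] (size 2)
  Action 3: reduce by F -> id : pop 1, push F -> stack = [(, F] (size 2)
  Action 4: reduce by T -> F : pop 1, push T -> stack = [(, T] (size 2)
  Action 5: reduce by E -> T : pop 1, push E -> stack = [(, E] (size 2)
  Action 6: shift ')' : push -> stack = [(, E, )] (size 3)
  Action 7: reduce by F -> ( E ) : pop 3, push F -> stack = [F] (size 1)
  Action 8: reduce by T -> F : pop 1, push T -> stack = [T] (size 1)
  Action 9: shift '*' : push -> stack = [T, *] (size 2)
Final stack size: 2

2


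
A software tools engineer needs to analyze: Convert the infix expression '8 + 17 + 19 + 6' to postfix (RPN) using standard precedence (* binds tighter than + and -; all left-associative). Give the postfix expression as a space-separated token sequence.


Applying the shunting-yard algorithm:
  Operand 8 -> output
  Push '+' onto operator stack -> op-stack: [+]
  Operand 17 -> output
  See '+' (prec 1); top '+' (prec 1) >= it -> pop '+' to output
  Push '+' onto operator stack -> op-stack: [+]
  Operand 19 -> output
  See '+' (prec 1); top '+' (prec 1) >= it -> pop '+' to output
  Push '+' onto operator stack -> op-stack: [+]
  Operand 6 -> output
  End of input: pop '+' to output
Postfix result: 8 17 + 19 + 6 +

8 17 + 19 + 6 +


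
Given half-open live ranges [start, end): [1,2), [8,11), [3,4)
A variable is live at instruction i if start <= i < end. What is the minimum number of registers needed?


Live ranges:
  Var0: [1, 2)
  Var1: [8, 11)
  Var2: [3, 4)
Sweep-line events (position, delta, active):
  pos=1 start -> active=1
  pos=2 end -> active=0
  pos=3 start -> active=1
  pos=4 end -> active=0
  pos=8 start -> active=1
  pos=11 end -> active=0
Maximum simultaneous active: 1
Minimum registers needed: 1

1


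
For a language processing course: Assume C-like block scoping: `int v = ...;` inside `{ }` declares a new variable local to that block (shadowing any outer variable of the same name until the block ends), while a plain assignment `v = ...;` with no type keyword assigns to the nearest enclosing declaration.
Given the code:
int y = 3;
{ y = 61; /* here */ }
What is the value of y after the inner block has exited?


Analyzing scoping rules:
Outer scope: declares y = 3
Inner block: 'y = 61;' has no type keyword, so it is an assignment to the outer y (no shadowing)
The assignment changed the outer variable itself, so the new value persists after the block -> 61
Result: 61

61


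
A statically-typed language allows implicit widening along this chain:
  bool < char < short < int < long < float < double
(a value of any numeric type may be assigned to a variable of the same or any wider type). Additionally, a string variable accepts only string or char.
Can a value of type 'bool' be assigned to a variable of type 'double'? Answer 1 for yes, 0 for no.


Target variable type: double
Source value type: bool
Numeric ranks: bool=0, double=6
Widening allowed iff rank(source) <= rank(target): 0 <= 6? Yes
Result: 1

1


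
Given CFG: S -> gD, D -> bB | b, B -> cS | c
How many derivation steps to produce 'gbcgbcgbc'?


Grammar: S -> gD, D -> bB | b, B -> cS | c
Deriving 'gbcgbcgbc':
Step 1: S -> gD => gD
Step 2: D -> bB => gbB
Step 3: B -> cS => gbcS
Step 4: S -> gD => gbcgD
Step 5: D -> bB => gbcgbB
Step 6: B -> cS => gbcgbcS
Step 7: S -> gD => gbcgbcgD
Step 8: D -> bB => gbcgbcgbB
Step 9: B -> c => gbcgbcgbc
Total derivation steps: 9

9


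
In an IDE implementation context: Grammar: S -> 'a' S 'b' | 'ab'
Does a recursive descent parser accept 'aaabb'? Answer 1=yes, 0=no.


Grammar accepts strings of the form a^n b^n (n >= 1)
Word: 'aaabb'
Counting: 3 a's and 2 b's
Check: 3 == 2? No
Mismatch: a-count != b-count
Rejected

0


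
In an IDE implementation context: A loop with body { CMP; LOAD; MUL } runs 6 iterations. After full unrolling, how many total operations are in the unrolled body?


Loop body operations: CMP, LOAD, MUL (3 ops per iteration)
Unrolling 6 iterations:
  Iteration 1: CMP, LOAD, MUL (3 ops)
  Iteration 2: CMP, LOAD, MUL (3 ops)
  Iteration 3: CMP, LOAD, MUL (3 ops)
  Iteration 4: CMP, LOAD, MUL (3 ops)
  Iteration 5: CMP, LOAD, MUL (3 ops)
  Iteration 6: CMP, LOAD, MUL (3 ops)
Total: 6 iterations * 3 ops/iter = 18 operations

18


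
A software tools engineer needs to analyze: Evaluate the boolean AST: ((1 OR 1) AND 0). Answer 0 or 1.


Step 1: Evaluate inner node
  1 OR 1 = 1
Step 2: Evaluate root node
  1 AND 0 = 0

0


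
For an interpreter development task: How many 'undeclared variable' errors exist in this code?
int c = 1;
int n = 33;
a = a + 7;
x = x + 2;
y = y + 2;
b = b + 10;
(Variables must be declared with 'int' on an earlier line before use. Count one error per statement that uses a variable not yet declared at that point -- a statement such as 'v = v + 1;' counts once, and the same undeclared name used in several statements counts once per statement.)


Scanning code line by line:
  Line 1: declare 'c' -> declared = ['c']
  Line 2: declare 'n' -> declared = ['c', 'n']
  Line 3: use 'a' -> ERROR (undeclared)
  Line 4: use 'x' -> ERROR (undeclared)
  Line 5: use 'y' -> ERROR (undeclared)
  Line 6: use 'b' -> ERROR (undeclared)
Total undeclared variable errors: 4

4


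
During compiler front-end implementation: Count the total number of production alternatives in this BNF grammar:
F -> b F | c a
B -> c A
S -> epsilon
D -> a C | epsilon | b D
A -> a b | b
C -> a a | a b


Counting alternatives per rule:
  F: 2 alternative(s)
  B: 1 alternative(s)
  S: 1 alternative(s)
  D: 3 alternative(s)
  A: 2 alternative(s)
  C: 2 alternative(s)
Sum: 2 + 1 + 1 + 3 + 2 + 2 = 11

11


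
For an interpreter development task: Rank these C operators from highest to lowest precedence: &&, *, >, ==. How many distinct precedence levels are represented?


Looking up precedence for each operator:
  && -> precedence 2
  * -> precedence 6
  > -> precedence 4
  == -> precedence 3
Sorted highest to lowest: *, >, ==, &&
Distinct precedence values: [6, 4, 3, 2]
Number of distinct levels: 4

4


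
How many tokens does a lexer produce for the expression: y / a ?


Scanning 'y / a'
Token 1: 'y' -> identifier
Token 2: '/' -> operator
Token 3: 'a' -> identifier
Total tokens: 3

3


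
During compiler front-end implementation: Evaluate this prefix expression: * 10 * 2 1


Parsing prefix expression: * 10 * 2 1
Step 1: Innermost operation '* 2 1'
  2 * 1 = 2
Step 2: Outer operation '* 10 [2]'
  10 * 2 = 20

20


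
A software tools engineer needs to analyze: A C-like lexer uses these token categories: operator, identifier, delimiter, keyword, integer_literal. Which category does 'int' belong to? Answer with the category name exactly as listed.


Token: 'int'
Checking categories:
  identifier: no
  integer_literal: no
  operator: no
  keyword: YES
  delimiter: no
Category: keyword

keyword


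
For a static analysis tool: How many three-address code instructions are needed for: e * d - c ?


Expression: e * d - c
Generating three-address code (respecting * over +/- precedence):
  Instruction 1: t1 = e * d
  Instruction 2: t2 = t1 - c
Total instructions: 2

2


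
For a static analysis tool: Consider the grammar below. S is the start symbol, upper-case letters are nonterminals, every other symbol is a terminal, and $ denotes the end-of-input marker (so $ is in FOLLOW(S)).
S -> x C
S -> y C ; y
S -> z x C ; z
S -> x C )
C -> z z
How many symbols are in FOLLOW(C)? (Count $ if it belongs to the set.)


S is the start symbol and does not occur in any rule body, so FOLLOW(S) = {$}.
Examining every occurrence of C in a rule body:
  S -> x C : C is at the right end -> add FOLLOW(S) = {$}
  S -> y C ; y : C is followed by terminal ';' -> add ';'
  S -> z x C ; z : C is followed by terminal ';' -> add ';' (already in the set)
  S -> x C ) : C is followed by terminal ')' -> add ')'
  C -> z z : C does not occur in the body -> contributes nothing
FOLLOW(C) = {), ;, $}
Count: 3

3


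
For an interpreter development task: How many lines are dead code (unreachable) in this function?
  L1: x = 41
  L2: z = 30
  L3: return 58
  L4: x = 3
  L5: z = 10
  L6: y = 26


Analyzing control flow:
  L1: reachable (before return)
  L2: reachable (before return)
  L3: reachable (return statement)
  L4: DEAD (after return at L3)
  L5: DEAD (after return at L3)
  L6: DEAD (after return at L3)
Return at L3, total lines = 6
Dead lines: L4 through L6
Count: 3

3


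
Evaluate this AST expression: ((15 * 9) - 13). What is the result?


Expression: ((15 * 9) - 13)
Evaluating step by step:
  15 * 9 = 135
  135 - 13 = 122
Result: 122

122


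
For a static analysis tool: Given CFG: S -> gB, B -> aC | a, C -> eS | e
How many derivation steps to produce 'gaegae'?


Grammar: S -> gB, B -> aC | a, C -> eS | e
Deriving 'gaegae':
Step 1: S -> gB => gB
Step 2: B -> aC => gaC
Step 3: C -> eS => gaeS
Step 4: S -> gB => gaegB
Step 5: B -> aC => gaegaC
Step 6: C -> e => gaegae
Total derivation steps: 6

6


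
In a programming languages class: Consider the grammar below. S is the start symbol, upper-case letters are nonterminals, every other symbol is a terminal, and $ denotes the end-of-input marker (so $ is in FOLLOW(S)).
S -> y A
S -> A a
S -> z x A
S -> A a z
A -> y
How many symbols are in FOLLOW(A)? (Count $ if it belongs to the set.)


S is the start symbol and does not occur in any rule body, so FOLLOW(S) = {$}.
Examining every occurrence of A in a rule body:
  S -> y A : A is at the right end -> add FOLLOW(S) = {$}
  S -> A a : A is followed by terminal 'a' -> add 'a'
  S -> z x A : A is at the right end -> add FOLLOW(S) = {$} (already in the set)
  S -> A a z : A is followed by terminal 'a' -> add 'a' (already in the set)
  A -> y : A does not occur in the body -> contributes nothing
FOLLOW(A) = {a, $}
Count: 2

2


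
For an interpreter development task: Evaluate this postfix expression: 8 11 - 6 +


Processing tokens left to right:
Push 8, Push 11
Pop 8 and 11, compute 8 - 11 = -3, push -3
Push 6
Pop -3 and 6, compute -3 + 6 = 3, push 3
Stack result: 3

3


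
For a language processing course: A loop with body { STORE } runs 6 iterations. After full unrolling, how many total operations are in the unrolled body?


Loop body operations: STORE (1 op per iteration)
Unrolling 6 iterations:
  Iteration 1: STORE (1 ops)
  Iteration 2: STORE (1 ops)
  Iteration 3: STORE (1 ops)
  Iteration 4: STORE (1 ops)
  Iteration 5: STORE (1 ops)
  Iteration 6: STORE (1 ops)
Total: 6 iterations * 1 ops/iter = 6 operations

6


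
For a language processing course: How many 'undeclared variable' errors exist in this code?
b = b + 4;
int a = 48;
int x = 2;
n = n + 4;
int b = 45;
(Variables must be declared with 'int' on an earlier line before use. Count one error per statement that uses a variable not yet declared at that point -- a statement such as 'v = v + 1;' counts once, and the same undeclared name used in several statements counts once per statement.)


Scanning code line by line:
  Line 1: use 'b' -> ERROR (undeclared)
  Line 2: declare 'a' -> declared = ['a']
  Line 3: declare 'x' -> declared = ['a', 'x']
  Line 4: use 'n' -> ERROR (undeclared)
  Line 5: declare 'b' -> declared = ['a', 'b', 'x']
Total undeclared variable errors: 2

2


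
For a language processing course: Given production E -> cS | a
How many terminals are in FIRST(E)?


Production: E -> cS | a
Examining each alternative for leading terminals:
  E -> cS : first terminal = 'c'
  E -> a : first terminal = 'a'
FIRST(E) = {a, c}
Count: 2

2


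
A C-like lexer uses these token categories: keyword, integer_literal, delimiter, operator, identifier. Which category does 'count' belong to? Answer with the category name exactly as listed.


Token: 'count'
Checking categories:
  identifier: YES
  integer_literal: no
  operator: no
  keyword: no
  delimiter: no
Category: identifier

identifier


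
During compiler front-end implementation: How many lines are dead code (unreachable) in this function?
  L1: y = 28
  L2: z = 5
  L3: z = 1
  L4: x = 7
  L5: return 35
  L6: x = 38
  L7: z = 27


Analyzing control flow:
  L1: reachable (before return)
  L2: reachable (before return)
  L3: reachable (before return)
  L4: reachable (before return)
  L5: reachable (return statement)
  L6: DEAD (after return at L5)
  L7: DEAD (after return at L5)
Return at L5, total lines = 7
Dead lines: L6 through L7
Count: 2

2


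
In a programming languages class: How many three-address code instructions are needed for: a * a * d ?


Expression: a * a * d
Generating three-address code (respecting * over +/- precedence):
  Instruction 1: t1 = a * a
  Instruction 2: t2 = t1 * d
Total instructions: 2

2


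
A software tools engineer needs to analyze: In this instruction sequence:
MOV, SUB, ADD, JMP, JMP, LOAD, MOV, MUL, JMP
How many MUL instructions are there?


Scanning instruction sequence for MUL:
  Position 1: MOV
  Position 2: SUB
  Position 3: ADD
  Position 4: JMP
  Position 5: JMP
  Position 6: LOAD
  Position 7: MOV
  Position 8: MUL <- MATCH
  Position 9: JMP
Matches at positions: [8]
Total MUL count: 1

1


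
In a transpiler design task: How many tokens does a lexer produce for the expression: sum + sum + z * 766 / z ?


Scanning 'sum + sum + z * 766 / z'
Token 1: 'sum' -> identifier
Token 2: '+' -> operator
Token 3: 'sum' -> identifier
Token 4: '+' -> operator
Token 5: 'z' -> identifier
Token 6: '*' -> operator
Token 7: '766' -> integer_literal
Token 8: '/' -> operator
Token 9: 'z' -> identifier
Total tokens: 9

9


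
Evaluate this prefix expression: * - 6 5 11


Parsing prefix expression: * - 6 5 11
Step 1: Innermost operation '- 6 5'
  6 - 5 = 1
Step 2: Outer operation '* [1] 11'
  1 * 11 = 11

11


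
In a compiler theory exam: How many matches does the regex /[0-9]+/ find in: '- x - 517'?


Pattern: /[0-9]+/ (int literals)
Input: '- x - 517'
Scanning for matches:
  Match 1: '517'
Total matches: 1

1


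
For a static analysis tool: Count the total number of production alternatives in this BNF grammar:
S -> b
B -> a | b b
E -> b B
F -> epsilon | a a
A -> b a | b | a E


Counting alternatives per rule:
  S: 1 alternative(s)
  B: 2 alternative(s)
  E: 1 alternative(s)
  F: 2 alternative(s)
  A: 3 alternative(s)
Sum: 1 + 2 + 1 + 2 + 3 = 9

9


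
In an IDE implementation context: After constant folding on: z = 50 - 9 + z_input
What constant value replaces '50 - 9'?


Identifying constant sub-expression:
  Original: z = 50 - 9 + z_input
  50 and 9 are both compile-time constants
  Evaluating: 50 - 9 = 41
  After folding: z = 41 + z_input

41


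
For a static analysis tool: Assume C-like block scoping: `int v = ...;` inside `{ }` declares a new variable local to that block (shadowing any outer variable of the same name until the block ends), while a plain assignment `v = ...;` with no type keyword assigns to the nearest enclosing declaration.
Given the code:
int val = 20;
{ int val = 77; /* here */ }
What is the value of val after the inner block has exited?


Analyzing scoping rules:
Outer scope: declares val = 20
Inner block: 'int val = 77;' declares a NEW val that shadows the outer one
When the block exits the inner val goes out of scope; the outer val was never modified -> 20
Result: 20

20


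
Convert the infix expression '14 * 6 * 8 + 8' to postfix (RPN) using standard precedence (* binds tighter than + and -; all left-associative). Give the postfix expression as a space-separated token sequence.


Applying the shunting-yard algorithm:
  Operand 14 -> output
  Push '*' onto operator stack -> op-stack: [*]
  Operand 6 -> output
  See '*' (prec 2); top '*' (prec 2) >= it -> pop '*' to output
  Push '*' onto operator stack -> op-stack: [*]
  Operand 8 -> output
  See '+' (prec 1); top '*' (prec 2) >= it -> pop '*' to output
  Push '+' onto operator stack -> op-stack: [+]
  Operand 8 -> output
  End of input: pop '+' to output
Postfix result: 14 6 * 8 * 8 +

14 6 * 8 * 8 +


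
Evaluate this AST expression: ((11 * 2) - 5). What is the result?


Expression: ((11 * 2) - 5)
Evaluating step by step:
  11 * 2 = 22
  22 - 5 = 17
Result: 17

17


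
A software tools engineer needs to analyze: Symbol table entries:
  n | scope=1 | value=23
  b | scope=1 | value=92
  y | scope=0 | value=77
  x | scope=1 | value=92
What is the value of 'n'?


Searching symbol table for 'n':
  n | scope=1 | value=23 <- MATCH
  b | scope=1 | value=92
  y | scope=0 | value=77
  x | scope=1 | value=92
Found 'n' at scope 1 with value 23

23


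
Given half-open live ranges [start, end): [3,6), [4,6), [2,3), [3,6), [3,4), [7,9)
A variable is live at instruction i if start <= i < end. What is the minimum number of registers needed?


Live ranges:
  Var0: [3, 6)
  Var1: [4, 6)
  Var2: [2, 3)
  Var3: [3, 6)
  Var4: [3, 4)
  Var5: [7, 9)
Sweep-line events (position, delta, active):
  pos=2 start -> active=1
  pos=3 end -> active=0
  pos=3 start -> active=1
  pos=3 start -> active=2
  pos=3 start -> active=3
  pos=4 end -> active=2
  pos=4 start -> active=3
  pos=6 end -> active=2
  pos=6 end -> active=1
  pos=6 end -> active=0
  pos=7 start -> active=1
  pos=9 end -> active=0
Maximum simultaneous active: 3
Minimum registers needed: 3

3


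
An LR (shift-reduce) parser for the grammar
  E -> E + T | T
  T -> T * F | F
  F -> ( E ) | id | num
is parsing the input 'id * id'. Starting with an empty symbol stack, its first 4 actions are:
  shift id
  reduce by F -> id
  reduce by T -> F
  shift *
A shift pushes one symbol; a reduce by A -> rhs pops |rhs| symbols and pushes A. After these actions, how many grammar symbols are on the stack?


Tracking the symbol stack through each action:
  Action 1: shift 'id' : push -> stack = [id] (size 1)
  Action 2: reduce by F -> id : pop 1, push F -> stack = [F] (size 1)
  Action 3: reduce by T -> F : pop 1, push T -> stack = [T] (size 1)
  Action 4: shift '*' : push -> stack = [T, *] (size 2)
Final stack size: 2

2


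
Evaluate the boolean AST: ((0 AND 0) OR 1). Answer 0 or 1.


Step 1: Evaluate inner node
  0 AND 0 = 0
Step 2: Evaluate root node
  0 OR 1 = 1

1


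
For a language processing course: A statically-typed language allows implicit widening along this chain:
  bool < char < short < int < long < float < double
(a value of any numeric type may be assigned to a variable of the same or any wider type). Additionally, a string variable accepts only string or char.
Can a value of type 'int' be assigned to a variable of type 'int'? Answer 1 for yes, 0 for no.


Target variable type: int
Source value type: int
Numeric ranks: int=3, int=3
Widening allowed iff rank(source) <= rank(target): 3 <= 3? Yes
Result: 1

1


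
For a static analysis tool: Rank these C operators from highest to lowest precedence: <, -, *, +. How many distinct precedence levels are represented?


Looking up precedence for each operator:
  < -> precedence 4
  - -> precedence 5
  * -> precedence 6
  + -> precedence 5
Sorted highest to lowest: *, -, +, <
Distinct precedence values: [6, 5, 4]
Number of distinct levels: 3

3


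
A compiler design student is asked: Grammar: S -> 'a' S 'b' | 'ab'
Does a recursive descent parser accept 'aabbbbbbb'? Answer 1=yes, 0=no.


Grammar accepts strings of the form a^n b^n (n >= 1)
Word: 'aabbbbbbb'
Counting: 2 a's and 7 b's
Check: 2 == 7? No
Mismatch: a-count != b-count
Rejected

0


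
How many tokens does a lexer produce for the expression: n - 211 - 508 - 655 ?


Scanning 'n - 211 - 508 - 655'
Token 1: 'n' -> identifier
Token 2: '-' -> operator
Token 3: '211' -> integer_literal
Token 4: '-' -> operator
Token 5: '508' -> integer_literal
Token 6: '-' -> operator
Token 7: '655' -> integer_literal
Total tokens: 7

7


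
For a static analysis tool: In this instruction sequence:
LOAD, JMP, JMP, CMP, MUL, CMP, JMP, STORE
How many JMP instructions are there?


Scanning instruction sequence for JMP:
  Position 1: LOAD
  Position 2: JMP <- MATCH
  Position 3: JMP <- MATCH
  Position 4: CMP
  Position 5: MUL
  Position 6: CMP
  Position 7: JMP <- MATCH
  Position 8: STORE
Matches at positions: [2, 3, 7]
Total JMP count: 3

3


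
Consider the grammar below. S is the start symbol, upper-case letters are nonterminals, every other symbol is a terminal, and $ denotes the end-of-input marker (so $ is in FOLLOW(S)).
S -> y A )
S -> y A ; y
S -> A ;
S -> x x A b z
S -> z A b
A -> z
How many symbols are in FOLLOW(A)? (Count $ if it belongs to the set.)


S is the start symbol and does not occur in any rule body, so FOLLOW(S) = {$}.
Examining every occurrence of A in a rule body:
  S -> y A ) : A is followed by terminal ')' -> add ')'
  S -> y A ; y : A is followed by terminal ';' -> add ';'
  S -> A ; : A is followed by terminal ';' -> add ';' (already in the set)
  S -> x x A b z : A is followed by terminal 'b' -> add 'b'
  S -> z A b : A is followed by terminal 'b' -> add 'b' (already in the set)
  A -> z : A does not occur in the body -> contributes nothing
FOLLOW(A) = {), ;, b}
Count: 3

3


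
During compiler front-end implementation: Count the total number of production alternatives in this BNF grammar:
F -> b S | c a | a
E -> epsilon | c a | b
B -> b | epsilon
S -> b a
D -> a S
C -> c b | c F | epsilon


Counting alternatives per rule:
  F: 3 alternative(s)
  E: 3 alternative(s)
  B: 2 alternative(s)
  S: 1 alternative(s)
  D: 1 alternative(s)
  C: 3 alternative(s)
Sum: 3 + 3 + 2 + 1 + 1 + 3 = 13

13


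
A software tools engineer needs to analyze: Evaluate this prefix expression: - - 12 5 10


Parsing prefix expression: - - 12 5 10
Step 1: Innermost operation '- 12 5'
  12 - 5 = 7
Step 2: Outer operation '- [7] 10'
  7 - 10 = -3

-3


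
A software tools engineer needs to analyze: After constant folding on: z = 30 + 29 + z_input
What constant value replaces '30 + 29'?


Identifying constant sub-expression:
  Original: z = 30 + 29 + z_input
  30 and 29 are both compile-time constants
  Evaluating: 30 + 29 = 59
  After folding: z = 59 + z_input

59
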